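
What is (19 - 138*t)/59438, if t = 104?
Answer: -14333/59438 ≈ -0.24114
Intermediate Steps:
(19 - 138*t)/59438 = (19 - 138*104)/59438 = (19 - 14352)*(1/59438) = -14333*1/59438 = -14333/59438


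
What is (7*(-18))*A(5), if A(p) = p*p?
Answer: -3150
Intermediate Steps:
A(p) = p**2
(7*(-18))*A(5) = (7*(-18))*5**2 = -126*25 = -3150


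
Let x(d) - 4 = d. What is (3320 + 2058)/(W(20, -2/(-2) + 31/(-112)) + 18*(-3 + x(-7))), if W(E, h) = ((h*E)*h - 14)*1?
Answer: -16865408/349787 ≈ -48.216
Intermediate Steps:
x(d) = 4 + d
W(E, h) = -14 + E*h**2 (W(E, h) = ((E*h)*h - 14)*1 = (E*h**2 - 14)*1 = (-14 + E*h**2)*1 = -14 + E*h**2)
(3320 + 2058)/(W(20, -2/(-2) + 31/(-112)) + 18*(-3 + x(-7))) = (3320 + 2058)/((-14 + 20*(-2/(-2) + 31/(-112))**2) + 18*(-3 + (4 - 7))) = 5378/((-14 + 20*(-2*(-1/2) + 31*(-1/112))**2) + 18*(-3 - 3)) = 5378/((-14 + 20*(1 - 31/112)**2) + 18*(-6)) = 5378/((-14 + 20*(81/112)**2) - 108) = 5378/((-14 + 20*(6561/12544)) - 108) = 5378/((-14 + 32805/3136) - 108) = 5378/(-11099/3136 - 108) = 5378/(-349787/3136) = 5378*(-3136/349787) = -16865408/349787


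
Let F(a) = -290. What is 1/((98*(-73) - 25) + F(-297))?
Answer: -1/7469 ≈ -0.00013389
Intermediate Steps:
1/((98*(-73) - 25) + F(-297)) = 1/((98*(-73) - 25) - 290) = 1/((-7154 - 25) - 290) = 1/(-7179 - 290) = 1/(-7469) = -1/7469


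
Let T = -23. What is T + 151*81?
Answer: 12208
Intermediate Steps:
T + 151*81 = -23 + 151*81 = -23 + 12231 = 12208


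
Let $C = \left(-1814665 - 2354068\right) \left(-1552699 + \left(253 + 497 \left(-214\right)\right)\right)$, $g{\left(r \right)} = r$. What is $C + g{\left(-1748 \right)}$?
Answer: $6915110973584$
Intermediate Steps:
$C = 6915110975332$ ($C = - 4168733 \left(-1552699 + \left(253 - 106358\right)\right) = - 4168733 \left(-1552699 - 106105\right) = \left(-4168733\right) \left(-1658804\right) = 6915110975332$)
$C + g{\left(-1748 \right)} = 6915110975332 - 1748 = 6915110973584$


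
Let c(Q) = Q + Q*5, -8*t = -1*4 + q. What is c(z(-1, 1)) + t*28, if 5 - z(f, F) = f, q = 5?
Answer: 65/2 ≈ 32.500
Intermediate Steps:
z(f, F) = 5 - f
t = -⅛ (t = -(-1*4 + 5)/8 = -(-4 + 5)/8 = -⅛*1 = -⅛ ≈ -0.12500)
c(Q) = 6*Q (c(Q) = Q + 5*Q = 6*Q)
c(z(-1, 1)) + t*28 = 6*(5 - 1*(-1)) - ⅛*28 = 6*(5 + 1) - 7/2 = 6*6 - 7/2 = 36 - 7/2 = 65/2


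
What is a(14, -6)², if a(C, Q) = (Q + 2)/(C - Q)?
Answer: 1/25 ≈ 0.040000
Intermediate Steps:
a(C, Q) = (2 + Q)/(C - Q)
a(14, -6)² = ((2 - 6)/(14 - 1*(-6)))² = (-4/(14 + 6))² = (-4/20)² = ((1/20)*(-4))² = (-⅕)² = 1/25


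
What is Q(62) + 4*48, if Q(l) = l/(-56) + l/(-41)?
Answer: 217409/1148 ≈ 189.38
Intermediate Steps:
Q(l) = -97*l/2296 (Q(l) = l*(-1/56) + l*(-1/41) = -l/56 - l/41 = -97*l/2296)
Q(62) + 4*48 = -97/2296*62 + 4*48 = -3007/1148 + 192 = 217409/1148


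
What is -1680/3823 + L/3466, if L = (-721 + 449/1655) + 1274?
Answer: -3068141464/10964803645 ≈ -0.27982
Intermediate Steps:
L = 915664/1655 (L = (-721 + 449*(1/1655)) + 1274 = (-721 + 449/1655) + 1274 = -1192806/1655 + 1274 = 915664/1655 ≈ 553.27)
-1680/3823 + L/3466 = -1680/3823 + (915664/1655)/3466 = -1680*1/3823 + (915664/1655)*(1/3466) = -1680/3823 + 457832/2868115 = -3068141464/10964803645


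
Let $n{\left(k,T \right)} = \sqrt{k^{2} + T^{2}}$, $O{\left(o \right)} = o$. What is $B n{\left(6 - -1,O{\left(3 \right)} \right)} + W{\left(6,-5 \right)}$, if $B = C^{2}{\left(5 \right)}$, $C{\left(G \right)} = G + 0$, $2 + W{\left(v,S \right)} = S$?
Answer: $-7 + 25 \sqrt{58} \approx 183.39$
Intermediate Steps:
$W{\left(v,S \right)} = -2 + S$
$C{\left(G \right)} = G$
$B = 25$ ($B = 5^{2} = 25$)
$n{\left(k,T \right)} = \sqrt{T^{2} + k^{2}}$
$B n{\left(6 - -1,O{\left(3 \right)} \right)} + W{\left(6,-5 \right)} = 25 \sqrt{3^{2} + \left(6 - -1\right)^{2}} - 7 = 25 \sqrt{9 + \left(6 + 1\right)^{2}} - 7 = 25 \sqrt{9 + 7^{2}} - 7 = 25 \sqrt{9 + 49} - 7 = 25 \sqrt{58} - 7 = -7 + 25 \sqrt{58}$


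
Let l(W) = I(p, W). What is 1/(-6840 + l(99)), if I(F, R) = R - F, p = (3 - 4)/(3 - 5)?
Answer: -2/13483 ≈ -0.00014834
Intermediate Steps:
p = ½ (p = -1/(-2) = -1*(-½) = ½ ≈ 0.50000)
l(W) = -½ + W (l(W) = W - 1*½ = W - ½ = -½ + W)
1/(-6840 + l(99)) = 1/(-6840 + (-½ + 99)) = 1/(-6840 + 197/2) = 1/(-13483/2) = -2/13483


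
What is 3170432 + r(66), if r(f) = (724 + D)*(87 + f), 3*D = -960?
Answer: 3232244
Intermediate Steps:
D = -320 (D = (⅓)*(-960) = -320)
r(f) = 35148 + 404*f (r(f) = (724 - 320)*(87 + f) = 404*(87 + f) = 35148 + 404*f)
3170432 + r(66) = 3170432 + (35148 + 404*66) = 3170432 + (35148 + 26664) = 3170432 + 61812 = 3232244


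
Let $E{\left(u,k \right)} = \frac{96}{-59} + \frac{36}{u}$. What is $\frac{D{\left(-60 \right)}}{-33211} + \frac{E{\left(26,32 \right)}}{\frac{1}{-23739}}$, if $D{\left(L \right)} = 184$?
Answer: $\frac{146641501666}{25472837} \approx 5756.8$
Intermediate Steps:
$E{\left(u,k \right)} = - \frac{96}{59} + \frac{36}{u}$ ($E{\left(u,k \right)} = 96 \left(- \frac{1}{59}\right) + \frac{36}{u} = - \frac{96}{59} + \frac{36}{u}$)
$\frac{D{\left(-60 \right)}}{-33211} + \frac{E{\left(26,32 \right)}}{\frac{1}{-23739}} = \frac{184}{-33211} + \frac{- \frac{96}{59} + \frac{36}{26}}{\frac{1}{-23739}} = 184 \left(- \frac{1}{33211}\right) + \frac{- \frac{96}{59} + 36 \cdot \frac{1}{26}}{- \frac{1}{23739}} = - \frac{184}{33211} + \left(- \frac{96}{59} + \frac{18}{13}\right) \left(-23739\right) = - \frac{184}{33211} - - \frac{4415454}{767} = - \frac{184}{33211} + \frac{4415454}{767} = \frac{146641501666}{25472837}$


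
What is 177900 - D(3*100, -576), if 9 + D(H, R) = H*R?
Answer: 350709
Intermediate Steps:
D(H, R) = -9 + H*R
177900 - D(3*100, -576) = 177900 - (-9 + (3*100)*(-576)) = 177900 - (-9 + 300*(-576)) = 177900 - (-9 - 172800) = 177900 - 1*(-172809) = 177900 + 172809 = 350709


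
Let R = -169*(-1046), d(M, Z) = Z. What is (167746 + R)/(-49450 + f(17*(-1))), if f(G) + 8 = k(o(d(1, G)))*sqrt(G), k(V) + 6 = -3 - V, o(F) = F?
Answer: -4259817540/611523713 - 689040*I*sqrt(17)/611523713 ≈ -6.9659 - 0.0046457*I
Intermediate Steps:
k(V) = -9 - V (k(V) = -6 + (-3 - V) = -9 - V)
R = 176774
f(G) = -8 + sqrt(G)*(-9 - G) (f(G) = -8 + (-9 - G)*sqrt(G) = -8 + sqrt(G)*(-9 - G))
(167746 + R)/(-49450 + f(17*(-1))) = (167746 + 176774)/(-49450 + (-8 - sqrt(17*(-1))*(9 + 17*(-1)))) = 344520/(-49450 + (-8 - sqrt(-17)*(9 - 17))) = 344520/(-49450 + (-8 - 1*I*sqrt(17)*(-8))) = 344520/(-49450 + (-8 + 8*I*sqrt(17))) = 344520/(-49458 + 8*I*sqrt(17))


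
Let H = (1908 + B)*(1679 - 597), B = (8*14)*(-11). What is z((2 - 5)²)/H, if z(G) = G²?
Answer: 81/731432 ≈ 0.00011074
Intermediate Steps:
B = -1232 (B = 112*(-11) = -1232)
H = 731432 (H = (1908 - 1232)*(1679 - 597) = 676*1082 = 731432)
z((2 - 5)²)/H = ((2 - 5)²)²/731432 = ((-3)²)²*(1/731432) = 9²*(1/731432) = 81*(1/731432) = 81/731432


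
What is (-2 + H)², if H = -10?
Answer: 144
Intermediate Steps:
(-2 + H)² = (-2 - 10)² = (-12)² = 144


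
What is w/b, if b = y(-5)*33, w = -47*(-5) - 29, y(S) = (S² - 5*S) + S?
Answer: 206/1485 ≈ 0.13872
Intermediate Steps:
y(S) = S² - 4*S
w = 206 (w = 235 - 29 = 206)
b = 1485 (b = -5*(-4 - 5)*33 = -5*(-9)*33 = 45*33 = 1485)
w/b = 206/1485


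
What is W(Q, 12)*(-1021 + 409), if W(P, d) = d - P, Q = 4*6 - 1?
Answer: 6732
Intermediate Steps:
Q = 23 (Q = 24 - 1 = 23)
W(Q, 12)*(-1021 + 409) = (12 - 1*23)*(-1021 + 409) = (12 - 23)*(-612) = -11*(-612) = 6732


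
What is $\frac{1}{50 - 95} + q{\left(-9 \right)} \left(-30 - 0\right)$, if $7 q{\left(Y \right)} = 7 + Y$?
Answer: $\frac{2693}{315} \approx 8.5492$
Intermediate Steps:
$q{\left(Y \right)} = 1 + \frac{Y}{7}$ ($q{\left(Y \right)} = \frac{7 + Y}{7} = 1 + \frac{Y}{7}$)
$\frac{1}{50 - 95} + q{\left(-9 \right)} \left(-30 - 0\right) = \frac{1}{50 - 95} + \left(1 + \frac{1}{7} \left(-9\right)\right) \left(-30 - 0\right) = \frac{1}{-45} + \left(1 - \frac{9}{7}\right) \left(-30 + 0\right) = - \frac{1}{45} - - \frac{60}{7} = - \frac{1}{45} + \frac{60}{7} = \frac{2693}{315}$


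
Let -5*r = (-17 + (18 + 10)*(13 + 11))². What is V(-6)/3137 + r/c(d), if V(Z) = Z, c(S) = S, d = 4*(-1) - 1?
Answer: 53834051/3137 ≈ 17161.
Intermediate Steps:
d = -5 (d = -4 - 1 = -5)
r = -85805 (r = -(-17 + (18 + 10)*(13 + 11))²/5 = -(-17 + 28*24)²/5 = -(-17 + 672)²/5 = -⅕*655² = -⅕*429025 = -85805)
V(-6)/3137 + r/c(d) = -6/3137 - 85805/(-5) = -6*1/3137 - 85805*(-⅕) = -6/3137 + 17161 = 53834051/3137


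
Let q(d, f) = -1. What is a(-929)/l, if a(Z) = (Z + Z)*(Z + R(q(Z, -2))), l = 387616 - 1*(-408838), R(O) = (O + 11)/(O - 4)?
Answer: 864899/398227 ≈ 2.1719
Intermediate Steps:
R(O) = (11 + O)/(-4 + O)
l = 796454 (l = 387616 + 408838 = 796454)
a(Z) = 2*Z*(-2 + Z) (a(Z) = (Z + Z)*(Z + (11 - 1)/(-4 - 1)) = (2*Z)*(Z + 10/(-5)) = (2*Z)*(Z - ⅕*10) = (2*Z)*(Z - 2) = (2*Z)*(-2 + Z) = 2*Z*(-2 + Z))
a(-929)/l = (2*(-929)*(-2 - 929))/796454 = (2*(-929)*(-931))*(1/796454) = 1729798*(1/796454) = 864899/398227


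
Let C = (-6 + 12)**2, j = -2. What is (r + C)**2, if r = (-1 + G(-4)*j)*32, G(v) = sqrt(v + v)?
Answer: -32752 - 1024*I*sqrt(2) ≈ -32752.0 - 1448.2*I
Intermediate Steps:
G(v) = sqrt(2)*sqrt(v) (G(v) = sqrt(2*v) = sqrt(2)*sqrt(v))
C = 36 (C = 6**2 = 36)
r = -32 - 128*I*sqrt(2) (r = (-1 + (sqrt(2)*sqrt(-4))*(-2))*32 = (-1 + (sqrt(2)*(2*I))*(-2))*32 = (-1 + (2*I*sqrt(2))*(-2))*32 = (-1 - 4*I*sqrt(2))*32 = -32 - 128*I*sqrt(2) ≈ -32.0 - 181.02*I)
(r + C)**2 = ((-32 - 128*I*sqrt(2)) + 36)**2 = (4 - 128*I*sqrt(2))**2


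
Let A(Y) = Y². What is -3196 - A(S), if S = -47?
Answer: -5405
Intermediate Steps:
-3196 - A(S) = -3196 - 1*(-47)² = -3196 - 1*2209 = -3196 - 2209 = -5405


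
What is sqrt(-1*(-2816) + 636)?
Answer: 2*sqrt(863) ≈ 58.754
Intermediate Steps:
sqrt(-1*(-2816) + 636) = sqrt(2816 + 636) = sqrt(3452) = 2*sqrt(863)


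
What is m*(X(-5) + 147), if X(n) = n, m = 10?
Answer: 1420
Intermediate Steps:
m*(X(-5) + 147) = 10*(-5 + 147) = 10*142 = 1420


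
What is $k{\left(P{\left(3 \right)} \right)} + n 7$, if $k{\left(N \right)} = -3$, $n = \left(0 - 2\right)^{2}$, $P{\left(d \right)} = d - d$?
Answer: $25$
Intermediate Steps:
$P{\left(d \right)} = 0$
$n = 4$ ($n = \left(-2\right)^{2} = 4$)
$k{\left(P{\left(3 \right)} \right)} + n 7 = -3 + 4 \cdot 7 = -3 + 28 = 25$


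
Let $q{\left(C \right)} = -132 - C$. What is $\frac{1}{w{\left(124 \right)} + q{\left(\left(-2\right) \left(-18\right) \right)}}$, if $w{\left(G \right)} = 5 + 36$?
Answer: $- \frac{1}{127} \approx -0.007874$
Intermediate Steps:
$w{\left(G \right)} = 41$
$\frac{1}{w{\left(124 \right)} + q{\left(\left(-2\right) \left(-18\right) \right)}} = \frac{1}{41 - \left(132 - -36\right)} = \frac{1}{41 - 168} = \frac{1}{-127} = - \frac{1}{127}$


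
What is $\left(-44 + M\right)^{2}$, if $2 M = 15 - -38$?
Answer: $\frac{1225}{4} \approx 306.25$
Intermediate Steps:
$M = \frac{53}{2}$ ($M = \frac{15 - -38}{2} = \frac{15 + 38}{2} = \frac{1}{2} \cdot 53 = \frac{53}{2} \approx 26.5$)
$\left(-44 + M\right)^{2} = \left(-44 + \frac{53}{2}\right)^{2} = \left(- \frac{35}{2}\right)^{2} = \frac{1225}{4}$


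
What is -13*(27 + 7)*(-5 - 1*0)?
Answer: 2210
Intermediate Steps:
-13*(27 + 7)*(-5 - 1*0) = -442*(-5 + 0) = -442*(-5) = -13*(-170) = 2210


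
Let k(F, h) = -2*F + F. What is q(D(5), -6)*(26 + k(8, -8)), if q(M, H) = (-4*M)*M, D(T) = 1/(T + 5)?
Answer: -18/25 ≈ -0.72000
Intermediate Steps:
D(T) = 1/(5 + T)
k(F, h) = -F
q(M, H) = -4*M²
q(D(5), -6)*(26 + k(8, -8)) = (-4/(5 + 5)²)*(26 - 1*8) = (-4*(1/10)²)*(26 - 8) = -4*(⅒)²*18 = -4*1/100*18 = -1/25*18 = -18/25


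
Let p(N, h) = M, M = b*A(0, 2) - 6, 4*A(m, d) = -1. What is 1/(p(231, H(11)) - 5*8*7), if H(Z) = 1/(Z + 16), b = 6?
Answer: -2/575 ≈ -0.0034783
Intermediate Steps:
H(Z) = 1/(16 + Z)
A(m, d) = -1/4 (A(m, d) = (1/4)*(-1) = -1/4)
M = -15/2 (M = 6*(-1/4) - 6 = -3/2 - 6 = -15/2 ≈ -7.5000)
p(N, h) = -15/2
1/(p(231, H(11)) - 5*8*7) = 1/(-15/2 - 5*8*7) = 1/(-15/2 - 40*7) = 1/(-15/2 - 280) = 1/(-575/2) = -2/575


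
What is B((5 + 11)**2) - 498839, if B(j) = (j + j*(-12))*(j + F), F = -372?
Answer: -172183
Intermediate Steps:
B(j) = -11*j*(-372 + j) (B(j) = (j + j*(-12))*(j - 372) = (j - 12*j)*(-372 + j) = (-11*j)*(-372 + j) = -11*j*(-372 + j))
B((5 + 11)**2) - 498839 = 11*(5 + 11)**2*(372 - (5 + 11)**2) - 498839 = 11*16**2*(372 - 1*16**2) - 498839 = 11*256*(372 - 1*256) - 498839 = 11*256*(372 - 256) - 498839 = 11*256*116 - 498839 = 326656 - 498839 = -172183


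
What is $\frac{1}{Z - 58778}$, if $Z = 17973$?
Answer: $- \frac{1}{40805} \approx -2.4507 \cdot 10^{-5}$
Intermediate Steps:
$\frac{1}{Z - 58778} = \frac{1}{17973 - 58778} = \frac{1}{-40805} = - \frac{1}{40805}$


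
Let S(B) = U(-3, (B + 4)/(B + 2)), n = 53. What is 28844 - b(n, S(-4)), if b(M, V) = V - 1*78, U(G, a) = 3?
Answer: 28919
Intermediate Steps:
S(B) = 3
b(M, V) = -78 + V (b(M, V) = V - 78 = -78 + V)
28844 - b(n, S(-4)) = 28844 - (-78 + 3) = 28844 - 1*(-75) = 28844 + 75 = 28919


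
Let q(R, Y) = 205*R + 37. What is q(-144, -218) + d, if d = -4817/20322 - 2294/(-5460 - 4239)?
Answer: -1937063383363/65701026 ≈ -29483.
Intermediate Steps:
q(R, Y) = 37 + 205*R
d = -33805/65701026 (d = -4817*1/20322 - 2294/(-9699) = -4817/20322 - 2294*(-1/9699) = -4817/20322 + 2294/9699 = -33805/65701026 ≈ -0.00051453)
q(-144, -218) + d = (37 + 205*(-144)) - 33805/65701026 = (37 - 29520) - 33805/65701026 = -29483 - 33805/65701026 = -1937063383363/65701026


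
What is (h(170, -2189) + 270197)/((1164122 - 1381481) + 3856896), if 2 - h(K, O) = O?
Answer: 90796/1213179 ≈ 0.074841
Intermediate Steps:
h(K, O) = 2 - O
(h(170, -2189) + 270197)/((1164122 - 1381481) + 3856896) = ((2 - 1*(-2189)) + 270197)/((1164122 - 1381481) + 3856896) = ((2 + 2189) + 270197)/(-217359 + 3856896) = (2191 + 270197)/3639537 = 272388*(1/3639537) = 90796/1213179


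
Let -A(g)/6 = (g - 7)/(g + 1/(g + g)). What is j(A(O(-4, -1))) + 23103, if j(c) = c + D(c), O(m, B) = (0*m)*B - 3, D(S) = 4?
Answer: 438673/19 ≈ 23088.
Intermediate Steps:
O(m, B) = -3 (O(m, B) = 0*B - 3 = 0 - 3 = -3)
A(g) = -6*(-7 + g)/(g + 1/(2*g)) (A(g) = -6*(g - 7)/(g + 1/(g + g)) = -6*(-7 + g)/(g + 1/(2*g)))
j(c) = 4 + c (j(c) = c + 4 = 4 + c)
j(A(O(-4, -1))) + 23103 = (4 + 12*(-3)*(7 - 1*(-3))/(1 + 2*(-3)**2)) + 23103 = (4 + 12*(-3)*(7 + 3)/(1 + 2*9)) + 23103 = (4 + 12*(-3)*10/(1 + 18)) + 23103 = (4 + 12*(-3)*10/19) + 23103 = (4 + 12*(-3)*(1/19)*10) + 23103 = (4 - 360/19) + 23103 = -284/19 + 23103 = 438673/19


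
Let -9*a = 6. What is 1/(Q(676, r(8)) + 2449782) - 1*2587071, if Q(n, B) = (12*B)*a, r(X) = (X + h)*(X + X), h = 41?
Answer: -6321533859209/2443510 ≈ -2.5871e+6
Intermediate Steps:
a = -⅔ (a = -⅑*6 = -⅔ ≈ -0.66667)
r(X) = 2*X*(41 + X) (r(X) = (X + 41)*(X + X) = (41 + X)*(2*X) = 2*X*(41 + X))
Q(n, B) = -8*B (Q(n, B) = (12*B)*(-⅔) = -8*B)
1/(Q(676, r(8)) + 2449782) - 1*2587071 = 1/(-16*8*(41 + 8) + 2449782) - 1*2587071 = 1/(-16*8*49 + 2449782) - 2587071 = 1/(-8*784 + 2449782) - 2587071 = 1/(-6272 + 2449782) - 2587071 = 1/2443510 - 2587071 = -6321533859209/2443510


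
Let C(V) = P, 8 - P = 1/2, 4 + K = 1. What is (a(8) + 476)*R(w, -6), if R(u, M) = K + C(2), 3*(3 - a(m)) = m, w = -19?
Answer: 4287/2 ≈ 2143.5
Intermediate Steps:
K = -3 (K = -4 + 1 = -3)
P = 15/2 (P = 8 - 1/2 = 8 - 1*½ = 8 - ½ = 15/2 ≈ 7.5000)
C(V) = 15/2
a(m) = 3 - m/3
R(u, M) = 9/2 (R(u, M) = -3 + 15/2 = 9/2)
(a(8) + 476)*R(w, -6) = ((3 - ⅓*8) + 476)*(9/2) = ((3 - 8/3) + 476)*(9/2) = (⅓ + 476)*(9/2) = (1429/3)*(9/2) = 4287/2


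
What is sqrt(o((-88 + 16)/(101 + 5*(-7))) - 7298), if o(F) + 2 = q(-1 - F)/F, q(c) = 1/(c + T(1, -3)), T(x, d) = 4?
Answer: I*sqrt(59131815)/90 ≈ 85.441*I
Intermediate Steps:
q(c) = 1/(4 + c) (q(c) = 1/(c + 4) = 1/(4 + c))
o(F) = -2 + 1/(F*(3 - F)) (o(F) = -2 + 1/((4 + (-1 - F))*F) = -2 + 1/((3 - F)*F) = -2 + 1/(F*(3 - F)))
sqrt(o((-88 + 16)/(101 + 5*(-7))) - 7298) = sqrt((1 - 2*(-88 + 16)/(101 + 5*(-7))*(3 - (-88 + 16)/(101 + 5*(-7))))/((((-88 + 16)/(101 + 5*(-7))))*(3 - (-88 + 16)/(101 + 5*(-7)))) - 7298) = sqrt((1 - 2*(-72/(101 - 35))*(3 - (-72)/(101 - 35)))/(((-72/(101 - 35)))*(3 - (-72)/(101 - 35))) - 7298) = sqrt((1 - 2*(-72/66)*(3 - (-72)/66))/(((-72/66))*(3 - (-72)/66)) - 7298) = sqrt((1 - 2*(-72*1/66)*(3 - (-72)/66))/(((-72*1/66))*(3 - (-72)/66)) - 7298) = sqrt((1 - 2*(-12/11)*(3 - 1*(-12/11)))/((-12/11)*(3 - 1*(-12/11))) - 7298) = sqrt(-11*(1 - 2*(-12/11)*(3 + 12/11))/(12*(3 + 12/11)) - 7298) = sqrt(-11*(1 - 2*(-12/11)*45/11)/(12*45/11) - 7298) = sqrt(-11/12*11/45*(1 + 1080/121) - 7298) = sqrt(-11/12*11/45*1201/121 - 7298) = sqrt(-1201/540 - 7298) = sqrt(-3942121/540) = I*sqrt(59131815)/90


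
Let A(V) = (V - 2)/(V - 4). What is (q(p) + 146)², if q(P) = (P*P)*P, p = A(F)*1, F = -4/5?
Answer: 63822422161/2985984 ≈ 21374.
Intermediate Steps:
F = -⅘ (F = -4*⅕ = -⅘ ≈ -0.80000)
A(V) = (-2 + V)/(-4 + V)
p = 7/12 (p = ((-2 - ⅘)/(-4 - ⅘))*1 = (-14/5/(-24/5))*1 = -5/24*(-14/5)*1 = (7/12)*1 = 7/12 ≈ 0.58333)
q(P) = P³ (q(P) = P²*P = P³)
(q(p) + 146)² = ((7/12)³ + 146)² = (343/1728 + 146)² = (252631/1728)² = 63822422161/2985984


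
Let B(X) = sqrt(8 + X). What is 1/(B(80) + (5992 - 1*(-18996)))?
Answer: 6247/156100014 - sqrt(22)/312200028 ≈ 4.0004e-5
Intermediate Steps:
1/(B(80) + (5992 - 1*(-18996))) = 1/(sqrt(8 + 80) + (5992 - 1*(-18996))) = 1/(sqrt(88) + (5992 + 18996)) = 1/(2*sqrt(22) + 24988) = 1/(24988 + 2*sqrt(22))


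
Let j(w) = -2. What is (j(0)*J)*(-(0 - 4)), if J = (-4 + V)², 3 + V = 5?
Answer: -32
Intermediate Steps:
V = 2 (V = -3 + 5 = 2)
J = 4 (J = (-4 + 2)² = (-2)² = 4)
(j(0)*J)*(-(0 - 4)) = (-2*4)*(-(0 - 4)) = -(-8)*(-4) = -8*4 = -32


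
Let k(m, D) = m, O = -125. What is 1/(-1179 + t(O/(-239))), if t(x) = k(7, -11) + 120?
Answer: -1/1052 ≈ -0.00095057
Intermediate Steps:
t(x) = 127 (t(x) = 7 + 120 = 127)
1/(-1179 + t(O/(-239))) = 1/(-1179 + 127) = 1/(-1052) = -1/1052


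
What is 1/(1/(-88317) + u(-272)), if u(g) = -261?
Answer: -88317/23050738 ≈ -0.0038314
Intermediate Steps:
1/(1/(-88317) + u(-272)) = 1/(1/(-88317) - 261) = 1/(-1/88317 - 261) = 1/(-23050738/88317) = -88317/23050738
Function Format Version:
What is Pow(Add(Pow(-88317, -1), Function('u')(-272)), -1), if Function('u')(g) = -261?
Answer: Rational(-88317, 23050738) ≈ -0.0038314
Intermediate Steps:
Pow(Add(Pow(-88317, -1), Function('u')(-272)), -1) = Pow(Add(Pow(-88317, -1), -261), -1) = Pow(Add(Rational(-1, 88317), -261), -1) = Pow(Rational(-23050738, 88317), -1) = Rational(-88317, 23050738)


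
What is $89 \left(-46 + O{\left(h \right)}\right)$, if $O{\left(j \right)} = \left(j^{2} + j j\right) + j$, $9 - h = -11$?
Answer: $68886$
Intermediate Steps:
$h = 20$ ($h = 9 - -11 = 9 + 11 = 20$)
$O{\left(j \right)} = j + 2 j^{2}$ ($O{\left(j \right)} = \left(j^{2} + j^{2}\right) + j = 2 j^{2} + j = j + 2 j^{2}$)
$89 \left(-46 + O{\left(h \right)}\right) = 89 \left(-46 + 20 \left(1 + 2 \cdot 20\right)\right) = 89 \left(-46 + 20 \left(1 + 40\right)\right) = 89 \left(-46 + 20 \cdot 41\right) = 89 \left(-46 + 820\right) = 89 \cdot 774 = 68886$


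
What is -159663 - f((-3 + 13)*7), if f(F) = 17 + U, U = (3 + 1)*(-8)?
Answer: -159648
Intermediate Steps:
U = -32 (U = 4*(-8) = -32)
f(F) = -15 (f(F) = 17 - 32 = -15)
-159663 - f((-3 + 13)*7) = -159663 - 1*(-15) = -159663 + 15 = -159648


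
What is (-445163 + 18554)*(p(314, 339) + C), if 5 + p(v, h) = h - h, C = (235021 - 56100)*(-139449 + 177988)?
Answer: -2941655233140126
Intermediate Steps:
C = 6895436419 (C = 178921*38539 = 6895436419)
p(v, h) = -5 (p(v, h) = -5 + (h - h) = -5 + 0 = -5)
(-445163 + 18554)*(p(314, 339) + C) = (-445163 + 18554)*(-5 + 6895436419) = -426609*6895436414 = -2941655233140126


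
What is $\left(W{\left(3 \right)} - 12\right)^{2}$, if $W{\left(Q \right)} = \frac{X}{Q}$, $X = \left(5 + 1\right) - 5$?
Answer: $\frac{1225}{9} \approx 136.11$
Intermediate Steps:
$X = 1$ ($X = 6 - 5 = 1$)
$W{\left(Q \right)} = \frac{1}{Q}$ ($W{\left(Q \right)} = 1 \frac{1}{Q} = \frac{1}{Q}$)
$\left(W{\left(3 \right)} - 12\right)^{2} = \left(\frac{1}{3} - 12\right)^{2} = \left(- \frac{35}{3}\right)^{2} = \frac{1225}{9}$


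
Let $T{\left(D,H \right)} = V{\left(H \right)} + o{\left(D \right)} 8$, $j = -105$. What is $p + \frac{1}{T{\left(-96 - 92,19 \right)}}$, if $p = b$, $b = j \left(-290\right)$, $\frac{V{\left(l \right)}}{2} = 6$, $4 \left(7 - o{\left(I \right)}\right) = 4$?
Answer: $\frac{1827001}{60} \approx 30450.0$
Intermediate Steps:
$o{\left(I \right)} = 6$ ($o{\left(I \right)} = 7 - 1 = 6$)
$V{\left(l \right)} = 12$ ($V{\left(l \right)} = 2 \cdot 6 = 12$)
$T{\left(D,H \right)} = 60$ ($T{\left(D,H \right)} = 12 + 6 \cdot 8 = 12 + 48 = 60$)
$b = 30450$ ($b = \left(-105\right) \left(-290\right) = 30450$)
$p = 30450$
$p + \frac{1}{T{\left(-96 - 92,19 \right)}} = 30450 + \frac{1}{60} = \frac{1827001}{60}$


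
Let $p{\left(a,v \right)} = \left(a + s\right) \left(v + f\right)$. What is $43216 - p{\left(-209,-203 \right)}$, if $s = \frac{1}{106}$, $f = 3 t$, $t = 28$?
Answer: $\frac{1944689}{106} \approx 18346.0$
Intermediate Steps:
$f = 84$ ($f = 3 \cdot 28 = 84$)
$s = \frac{1}{106} \approx 0.009434$
$p{\left(a,v \right)} = \left(84 + v\right) \left(\frac{1}{106} + a\right)$ ($p{\left(a,v \right)} = \left(a + \frac{1}{106}\right) \left(v + 84\right) = \left(\frac{1}{106} + a\right) \left(84 + v\right) = \left(84 + v\right) \left(\frac{1}{106} + a\right)$)
$43216 - p{\left(-209,-203 \right)} = 43216 - \left(\frac{42}{53} + 84 \left(-209\right) + \frac{1}{106} \left(-203\right) - -42427\right) = 43216 - \left(\frac{42}{53} - 17556 - \frac{203}{106} + 42427\right) = 43216 - \frac{2636207}{106} = \frac{1944689}{106}$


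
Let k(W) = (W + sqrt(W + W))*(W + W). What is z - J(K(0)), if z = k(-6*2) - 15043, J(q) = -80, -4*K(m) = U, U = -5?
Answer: -14675 - 48*I*sqrt(6) ≈ -14675.0 - 117.58*I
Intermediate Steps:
K(m) = 5/4 (K(m) = -1/4*(-5) = 5/4)
k(W) = 2*W*(W + sqrt(2)*sqrt(W)) (k(W) = (W + sqrt(2*W))*(2*W) = (W + sqrt(2)*sqrt(W))*(2*W) = 2*W*(W + sqrt(2)*sqrt(W)))
z = -14755 - 48*I*sqrt(6) (z = (2*(-6*2)**2 + 2*sqrt(2)*(-6*2)**(3/2)) - 15043 = (2*(-12)**2 + 2*sqrt(2)*(-12)**(3/2)) - 15043 = (2*144 + 2*sqrt(2)*(-24*I*sqrt(3))) - 15043 = (288 - 48*I*sqrt(6)) - 15043 = -14755 - 48*I*sqrt(6) ≈ -14755.0 - 117.58*I)
z - J(K(0)) = (-14755 - 48*I*sqrt(6)) - 1*(-80) = (-14755 - 48*I*sqrt(6)) + 80 = -14675 - 48*I*sqrt(6)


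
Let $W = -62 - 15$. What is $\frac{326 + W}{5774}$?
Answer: $\frac{249}{5774} \approx 0.043124$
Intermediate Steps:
$W = -77$
$\frac{326 + W}{5774} = \frac{326 - 77}{5774} = 249 \cdot \frac{1}{5774} = \frac{249}{5774}$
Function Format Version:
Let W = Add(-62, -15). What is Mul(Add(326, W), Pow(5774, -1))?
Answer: Rational(249, 5774) ≈ 0.043124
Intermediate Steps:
W = -77
Mul(Add(326, W), Pow(5774, -1)) = Mul(Add(326, -77), Pow(5774, -1)) = Mul(249, Rational(1, 5774)) = Rational(249, 5774)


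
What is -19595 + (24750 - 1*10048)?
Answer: -4893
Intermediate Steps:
-19595 + (24750 - 1*10048) = -19595 + (24750 - 10048) = -19595 + 14702 = -4893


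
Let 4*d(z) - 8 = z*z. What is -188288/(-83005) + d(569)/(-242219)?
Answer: 155553278443/80421552380 ≈ 1.9342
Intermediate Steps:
d(z) = 2 + z²/4 (d(z) = 2 + (z*z)/4 = 2 + z²/4)
-188288/(-83005) + d(569)/(-242219) = -188288/(-83005) + (2 + (¼)*569²)/(-242219) = -188288*(-1/83005) + (2 + (¼)*323761)*(-1/242219) = 188288/83005 + (2 + 323761/4)*(-1/242219) = 188288/83005 + (323769/4)*(-1/242219) = 188288/83005 - 323769/968876 = 155553278443/80421552380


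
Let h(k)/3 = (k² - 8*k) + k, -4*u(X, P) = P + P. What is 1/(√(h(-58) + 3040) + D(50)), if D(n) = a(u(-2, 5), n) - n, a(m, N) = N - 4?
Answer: 2/7167 + 5*√574/14334 ≈ 0.0086362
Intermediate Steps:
u(X, P) = -P/2 (u(X, P) = -(P + P)/4 = -P/2)
a(m, N) = -4 + N
D(n) = -4 (D(n) = (-4 + n) - n = -4)
h(k) = -21*k + 3*k² (h(k) = 3*((k² - 8*k) + k) = 3*(k² - 7*k) = -21*k + 3*k²)
1/(√(h(-58) + 3040) + D(50)) = 1/(√(3*(-58)*(-7 - 58) + 3040) - 4) = 1/(√(3*(-58)*(-65) + 3040) - 4) = 1/(√(11310 + 3040) - 4) = 1/(√14350 - 4) = 1/(5*√574 - 4) = 1/(-4 + 5*√574)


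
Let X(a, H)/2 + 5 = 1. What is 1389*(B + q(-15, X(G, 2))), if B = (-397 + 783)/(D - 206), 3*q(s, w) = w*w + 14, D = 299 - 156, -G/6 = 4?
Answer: 579676/21 ≈ 27604.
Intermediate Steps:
G = -24 (G = -6*4 = -24)
D = 143
X(a, H) = -8 (X(a, H) = -10 + 2*1 = -10 + 2 = -8)
q(s, w) = 14/3 + w**2/3 (q(s, w) = (w*w + 14)/3 = (w**2 + 14)/3 = (14 + w**2)/3 = 14/3 + w**2/3)
B = -386/63 (B = (-397 + 783)/(143 - 206) = 386/(-63) = 386*(-1/63) = -386/63 ≈ -6.1270)
1389*(B + q(-15, X(G, 2))) = 1389*(-386/63 + (14/3 + (1/3)*(-8)**2)) = 1389*(-386/63 + (14/3 + (1/3)*64)) = 1389*(-386/63 + (14/3 + 64/3)) = 1389*(-386/63 + 26) = 1389*(1252/63) = 579676/21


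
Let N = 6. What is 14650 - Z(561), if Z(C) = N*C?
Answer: 11284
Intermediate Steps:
Z(C) = 6*C
14650 - Z(561) = 14650 - 6*561 = 14650 - 1*3366 = 14650 - 3366 = 11284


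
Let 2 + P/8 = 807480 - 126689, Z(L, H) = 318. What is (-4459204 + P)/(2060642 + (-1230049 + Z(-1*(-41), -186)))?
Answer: 987108/830911 ≈ 1.1880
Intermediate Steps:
P = 5446312 (P = -16 + 8*(807480 - 126689) = -16 + 8*680791 = -16 + 5446328 = 5446312)
(-4459204 + P)/(2060642 + (-1230049 + Z(-1*(-41), -186))) = (-4459204 + 5446312)/(2060642 + (-1230049 + 318)) = 987108/(2060642 - 1229731) = 987108/830911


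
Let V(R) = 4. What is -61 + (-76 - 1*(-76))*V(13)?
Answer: -61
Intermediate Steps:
-61 + (-76 - 1*(-76))*V(13) = -61 + (-76 - 1*(-76))*4 = -61 + (-76 + 76)*4 = -61 + 0*4 = -61 + 0 = -61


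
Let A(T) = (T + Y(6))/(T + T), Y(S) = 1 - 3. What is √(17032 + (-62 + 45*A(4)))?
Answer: 5*√2717/2 ≈ 130.31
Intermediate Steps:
Y(S) = -2
A(T) = (-2 + T)/(2*T) (A(T) = (T - 2)/(T + T) = (-2 + T)/((2*T)) = (-2 + T)*(1/(2*T)) = (-2 + T)/(2*T))
√(17032 + (-62 + 45*A(4))) = √(17032 + (-62 + 45*((½)*(-2 + 4)/4))) = √(17032 + (-62 + 45*((½)*(¼)*2))) = √(17032 + (-62 + 45*(¼))) = √(17032 + (-62 + 45/4)) = √(17032 - 203/4) = √(67925/4) = 5*√2717/2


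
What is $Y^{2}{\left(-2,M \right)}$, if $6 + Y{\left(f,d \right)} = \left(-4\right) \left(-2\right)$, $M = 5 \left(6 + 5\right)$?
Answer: $4$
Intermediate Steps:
$M = 55$ ($M = 5 \cdot 11 = 55$)
$Y{\left(f,d \right)} = 2$ ($Y{\left(f,d \right)} = -6 - -8 = -6 + 8 = 2$)
$Y^{2}{\left(-2,M \right)} = 2^{2} = 4$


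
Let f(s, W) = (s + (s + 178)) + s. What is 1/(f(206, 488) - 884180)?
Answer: -1/883384 ≈ -1.1320e-6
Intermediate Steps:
f(s, W) = 178 + 3*s (f(s, W) = (s + (178 + s)) + s = (178 + 2*s) + s = 178 + 3*s)
1/(f(206, 488) - 884180) = 1/((178 + 3*206) - 884180) = 1/((178 + 618) - 884180) = 1/(796 - 884180) = 1/(-883384) = -1/883384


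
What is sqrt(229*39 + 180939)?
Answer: sqrt(189870) ≈ 435.74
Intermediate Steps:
sqrt(229*39 + 180939) = sqrt(8931 + 180939) = sqrt(189870)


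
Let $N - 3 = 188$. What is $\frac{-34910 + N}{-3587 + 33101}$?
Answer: $- \frac{11573}{9838} \approx -1.1764$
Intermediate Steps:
$N = 191$ ($N = 3 + 188 = 191$)
$\frac{-34910 + N}{-3587 + 33101} = \frac{-34910 + 191}{-3587 + 33101} = - \frac{34719}{29514} = \left(-34719\right) \frac{1}{29514} = - \frac{11573}{9838}$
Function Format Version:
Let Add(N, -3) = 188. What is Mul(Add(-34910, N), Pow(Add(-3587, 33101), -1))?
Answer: Rational(-11573, 9838) ≈ -1.1764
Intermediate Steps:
N = 191 (N = Add(3, 188) = 191)
Mul(Add(-34910, N), Pow(Add(-3587, 33101), -1)) = Mul(Add(-34910, 191), Pow(Add(-3587, 33101), -1)) = Mul(-34719, Pow(29514, -1)) = Mul(-34719, Rational(1, 29514)) = Rational(-11573, 9838)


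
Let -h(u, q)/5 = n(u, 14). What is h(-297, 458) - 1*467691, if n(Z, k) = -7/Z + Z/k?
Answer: -1944218623/4158 ≈ -4.6759e+5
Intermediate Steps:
h(u, q) = 35/u - 5*u/14 (h(u, q) = -5*(-7/u + u/14) = 35/u - 5*u/14)
h(-297, 458) - 1*467691 = (35/(-297) - 5/14*(-297)) - 1*467691 = (35*(-1/297) + 1485/14) - 467691 = (-35/297 + 1485/14) - 467691 = 440555/4158 - 467691 = -1944218623/4158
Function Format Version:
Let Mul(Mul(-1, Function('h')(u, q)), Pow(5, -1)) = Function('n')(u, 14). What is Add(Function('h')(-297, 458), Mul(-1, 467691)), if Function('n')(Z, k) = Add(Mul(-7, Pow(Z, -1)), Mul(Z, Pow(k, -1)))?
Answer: Rational(-1944218623, 4158) ≈ -4.6759e+5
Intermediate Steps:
Function('h')(u, q) = Add(Mul(35, Pow(u, -1)), Mul(Rational(-5, 14), u)) (Function('h')(u, q) = Mul(-5, Add(Mul(-7, Pow(u, -1)), Mul(u, Pow(14, -1)))) = Mul(-5, Add(Mul(-7, Pow(u, -1)), Mul(u, Rational(1, 14)))) = Mul(-5, Add(Mul(-7, Pow(u, -1)), Mul(Rational(1, 14), u))) = Add(Mul(35, Pow(u, -1)), Mul(Rational(-5, 14), u)))
Add(Function('h')(-297, 458), Mul(-1, 467691)) = Add(Add(Mul(35, Pow(-297, -1)), Mul(Rational(-5, 14), -297)), Mul(-1, 467691)) = Add(Add(Mul(35, Rational(-1, 297)), Rational(1485, 14)), -467691) = Add(Add(Rational(-35, 297), Rational(1485, 14)), -467691) = Add(Rational(440555, 4158), -467691) = Rational(-1944218623, 4158)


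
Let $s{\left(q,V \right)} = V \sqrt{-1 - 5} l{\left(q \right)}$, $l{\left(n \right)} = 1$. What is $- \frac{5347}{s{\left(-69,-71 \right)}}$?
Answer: $- \frac{5347 i \sqrt{6}}{426} \approx - 30.745 i$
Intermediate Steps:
$s{\left(q,V \right)} = i V \sqrt{6}$ ($s{\left(q,V \right)} = V \sqrt{-1 - 5} \cdot 1 = V \sqrt{-6} \cdot 1 = V i \sqrt{6} \cdot 1 = i V \sqrt{6} \cdot 1 = i V \sqrt{6}$)
$- \frac{5347}{s{\left(-69,-71 \right)}} = - \frac{5347}{i \left(-71\right) \sqrt{6}} = - \frac{5347}{\left(-71\right) i \sqrt{6}} = - 5347 \frac{i \sqrt{6}}{426} = - \frac{5347 i \sqrt{6}}{426}$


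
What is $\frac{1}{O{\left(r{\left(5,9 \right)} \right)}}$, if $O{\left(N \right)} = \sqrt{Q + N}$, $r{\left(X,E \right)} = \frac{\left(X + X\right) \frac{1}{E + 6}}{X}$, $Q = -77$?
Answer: $- \frac{i \sqrt{17295}}{1153} \approx - 0.11406 i$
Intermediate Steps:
$r{\left(X,E \right)} = \frac{2}{6 + E}$ ($r{\left(X,E \right)} = \frac{2 X \frac{1}{6 + E}}{X} = \frac{2}{6 + E}$)
$O{\left(N \right)} = \sqrt{-77 + N}$
$\frac{1}{O{\left(r{\left(5,9 \right)} \right)}} = \frac{1}{\sqrt{-77 + \frac{2}{6 + 9}}} = \frac{1}{\sqrt{-77 + \frac{2}{15}}} = \frac{1}{\sqrt{- \frac{1153}{15}}} = \frac{1}{\frac{1}{15} i \sqrt{17295}} = - \frac{i \sqrt{17295}}{1153}$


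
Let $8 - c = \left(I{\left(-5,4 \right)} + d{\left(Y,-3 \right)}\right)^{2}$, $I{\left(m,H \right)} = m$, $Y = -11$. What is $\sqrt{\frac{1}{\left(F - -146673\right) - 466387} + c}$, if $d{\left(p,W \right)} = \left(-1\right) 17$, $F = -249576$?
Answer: $\frac{11 i \sqrt{1274936910090}}{569290} \approx 21.817 i$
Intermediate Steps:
$d{\left(p,W \right)} = -17$
$c = -476$ ($c = 8 - \left(-5 - 17\right)^{2} = 8 - \left(-22\right)^{2} = 8 - 484 = -476$)
$\sqrt{\frac{1}{\left(F - -146673\right) - 466387} + c} = \sqrt{\frac{1}{\left(-249576 - -146673\right) - 466387} - 476} = \sqrt{\frac{1}{\left(-249576 + 146673\right) - 466387} - 476} = \sqrt{\frac{1}{-102903 - 466387} - 476} = \sqrt{\frac{1}{-569290} - 476} = \sqrt{- \frac{1}{569290} - 476} = \sqrt{- \frac{270982041}{569290}} = \frac{11 i \sqrt{1274936910090}}{569290}$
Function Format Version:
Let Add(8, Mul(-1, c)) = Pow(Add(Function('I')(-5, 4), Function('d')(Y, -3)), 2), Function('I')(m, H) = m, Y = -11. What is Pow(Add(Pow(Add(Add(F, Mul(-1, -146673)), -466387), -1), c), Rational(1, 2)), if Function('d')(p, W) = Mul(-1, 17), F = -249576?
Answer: Mul(Rational(11, 569290), I, Pow(1274936910090, Rational(1, 2))) ≈ Mul(21.817, I)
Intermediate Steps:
Function('d')(p, W) = -17
c = -476 (c = Add(8, Mul(-1, Pow(Add(-5, -17), 2))) = Add(8, Mul(-1, Pow(-22, 2))) = Add(8, Mul(-1, 484)) = Add(8, -484) = -476)
Pow(Add(Pow(Add(Add(F, Mul(-1, -146673)), -466387), -1), c), Rational(1, 2)) = Pow(Add(Pow(Add(Add(-249576, Mul(-1, -146673)), -466387), -1), -476), Rational(1, 2)) = Pow(Add(Pow(Add(Add(-249576, 146673), -466387), -1), -476), Rational(1, 2)) = Pow(Add(Pow(Add(-102903, -466387), -1), -476), Rational(1, 2)) = Pow(Add(Pow(-569290, -1), -476), Rational(1, 2)) = Pow(Add(Rational(-1, 569290), -476), Rational(1, 2)) = Pow(Rational(-270982041, 569290), Rational(1, 2)) = Mul(Rational(11, 569290), I, Pow(1274936910090, Rational(1, 2)))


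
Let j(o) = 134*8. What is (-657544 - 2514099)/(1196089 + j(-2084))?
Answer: -3171643/1197161 ≈ -2.6493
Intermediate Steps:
j(o) = 1072
(-657544 - 2514099)/(1196089 + j(-2084)) = (-657544 - 2514099)/(1196089 + 1072) = -3171643/1197161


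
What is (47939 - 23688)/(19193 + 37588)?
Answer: 24251/56781 ≈ 0.42710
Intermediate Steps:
(47939 - 23688)/(19193 + 37588) = 24251/56781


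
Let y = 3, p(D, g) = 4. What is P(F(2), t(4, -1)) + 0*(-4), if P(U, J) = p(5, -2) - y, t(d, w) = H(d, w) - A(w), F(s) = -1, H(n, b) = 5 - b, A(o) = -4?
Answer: 1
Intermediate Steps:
t(d, w) = 9 - w (t(d, w) = (5 - w) - 1*(-4) = (5 - w) + 4 = 9 - w)
P(U, J) = 1 (P(U, J) = 4 - 1*3 = 4 - 3 = 1)
P(F(2), t(4, -1)) + 0*(-4) = 1 + 0*(-4) = 1 + 0 = 1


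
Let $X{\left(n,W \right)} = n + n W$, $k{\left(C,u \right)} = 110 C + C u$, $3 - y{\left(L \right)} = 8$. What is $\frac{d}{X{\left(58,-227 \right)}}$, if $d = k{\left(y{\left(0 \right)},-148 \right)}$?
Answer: $- \frac{95}{6554} \approx -0.014495$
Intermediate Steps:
$y{\left(L \right)} = -5$ ($y{\left(L \right)} = 3 - 8 = -5$)
$X{\left(n,W \right)} = n + W n$
$d = 190$ ($d = - 5 \left(110 - 148\right) = \left(-5\right) \left(-38\right) = 190$)
$\frac{d}{X{\left(58,-227 \right)}} = \frac{190}{58 \left(1 - 227\right)} = \frac{190}{58 \left(-226\right)} = \frac{190}{-13108} = 190 \left(- \frac{1}{13108}\right) = - \frac{95}{6554}$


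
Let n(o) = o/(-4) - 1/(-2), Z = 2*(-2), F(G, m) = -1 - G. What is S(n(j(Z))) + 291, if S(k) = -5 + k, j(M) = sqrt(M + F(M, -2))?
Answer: 573/2 - I/4 ≈ 286.5 - 0.25*I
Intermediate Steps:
Z = -4
j(M) = I (j(M) = sqrt(M + (-1 - M)) = sqrt(-1) = I)
n(o) = 1/2 - o/4 (n(o) = o*(-1/4) - 1*(-1/2) = -o/4 + 1/2 = 1/2 - o/4)
S(n(j(Z))) + 291 = (-5 + (1/2 - I/4)) + 291 = (-9/2 - I/4) + 291 = 573/2 - I/4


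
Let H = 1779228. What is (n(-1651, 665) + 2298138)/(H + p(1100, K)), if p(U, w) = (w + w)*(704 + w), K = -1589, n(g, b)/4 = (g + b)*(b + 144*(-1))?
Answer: 121657/2295879 ≈ 0.052989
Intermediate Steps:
n(g, b) = 4*(-144 + b)*(b + g) (n(g, b) = 4*((g + b)*(b + 144*(-1))) = 4*((b + g)*(b - 144)) = 4*((b + g)*(-144 + b)) = 4*((-144 + b)*(b + g)) = 4*(-144 + b)*(b + g))
p(U, w) = 2*w*(704 + w) (p(U, w) = (2*w)*(704 + w) = 2*w*(704 + w))
(n(-1651, 665) + 2298138)/(H + p(1100, K)) = ((-576*665 - 576*(-1651) + 4*665² + 4*665*(-1651)) + 2298138)/(1779228 + 2*(-1589)*(704 - 1589)) = ((-383040 + 950976 + 4*442225 - 4391660) + 2298138)/(1779228 + 2*(-1589)*(-885)) = ((-383040 + 950976 + 1768900 - 4391660) + 2298138)/(1779228 + 2812530) = (-2054824 + 2298138)/4591758 = 243314*(1/4591758) = 121657/2295879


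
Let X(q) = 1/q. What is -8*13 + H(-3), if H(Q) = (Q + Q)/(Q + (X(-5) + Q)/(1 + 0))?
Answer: -3194/31 ≈ -103.03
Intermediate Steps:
H(Q) = 2*Q/(-1/5 + 2*Q) (H(Q) = (Q + Q)/(Q + (1/(-5) + Q)/(1 + 0)) = (2*Q)/(Q + (-1/5 + Q)/1) = (2*Q)/(Q + (-1/5 + Q)*1) = (2*Q)/(Q + (-1/5 + Q)) = (2*Q)/(-1/5 + 2*Q) = 2*Q/(-1/5 + 2*Q))
-8*13 + H(-3) = -8*13 + 10*(-3)/(-1 + 10*(-3)) = -104 + 10*(-3)/(-1 - 30) = -104 + 10*(-3)/(-31) = -104 + 10*(-3)*(-1/31) = -104 + 30/31 = -3194/31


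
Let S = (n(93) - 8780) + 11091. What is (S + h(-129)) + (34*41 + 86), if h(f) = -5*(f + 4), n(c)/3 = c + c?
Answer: 4974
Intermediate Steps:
n(c) = 6*c (n(c) = 3*(c + c) = 3*(2*c) = 6*c)
h(f) = -20 - 5*f (h(f) = -5*(4 + f) = -20 - 5*f)
S = 2869 (S = (6*93 - 8780) + 11091 = (558 - 8780) + 11091 = -8222 + 11091 = 2869)
(S + h(-129)) + (34*41 + 86) = (2869 + (-20 - 5*(-129))) + (34*41 + 86) = (2869 + (-20 + 645)) + (1394 + 86) = (2869 + 625) + 1480 = 3494 + 1480 = 4974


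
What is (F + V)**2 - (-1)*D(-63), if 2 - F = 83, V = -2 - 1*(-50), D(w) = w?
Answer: 1026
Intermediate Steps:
V = 48 (V = -2 + 50 = 48)
F = -81 (F = 2 - 1*83 = 2 - 83 = -81)
(F + V)**2 - (-1)*D(-63) = (-81 + 48)**2 - (-1)*(-63) = (-33)**2 - 1*63 = 1089 - 63 = 1026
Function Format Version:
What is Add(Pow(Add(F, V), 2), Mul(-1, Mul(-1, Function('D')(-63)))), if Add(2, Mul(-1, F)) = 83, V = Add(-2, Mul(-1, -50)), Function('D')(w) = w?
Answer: 1026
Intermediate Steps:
V = 48 (V = Add(-2, 50) = 48)
F = -81 (F = Add(2, Mul(-1, 83)) = Add(2, -83) = -81)
Add(Pow(Add(F, V), 2), Mul(-1, Mul(-1, Function('D')(-63)))) = Add(Pow(Add(-81, 48), 2), Mul(-1, Mul(-1, -63))) = Add(Pow(-33, 2), Mul(-1, 63)) = Add(1089, -63) = 1026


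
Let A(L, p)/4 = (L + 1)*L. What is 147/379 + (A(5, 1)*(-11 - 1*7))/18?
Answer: -45333/379 ≈ -119.61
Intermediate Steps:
A(L, p) = 4*L*(1 + L) (A(L, p) = 4*((L + 1)*L) = 4*((1 + L)*L) = 4*(L*(1 + L)) = 4*L*(1 + L))
147/379 + (A(5, 1)*(-11 - 1*7))/18 = 147/379 + ((4*5*(1 + 5))*(-11 - 1*7))/18 = 147*(1/379) + ((4*5*6)*(-11 - 7))*(1/18) = 147/379 + (120*(-18))*(1/18) = 147/379 - 2160*1/18 = 147/379 - 120 = -45333/379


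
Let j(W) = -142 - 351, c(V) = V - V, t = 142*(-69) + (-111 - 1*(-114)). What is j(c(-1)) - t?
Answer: 9302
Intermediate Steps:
t = -9795 (t = -9798 + (-111 + 114) = -9798 + 3 = -9795)
c(V) = 0
j(W) = -493
j(c(-1)) - t = -493 - 1*(-9795) = -493 + 9795 = 9302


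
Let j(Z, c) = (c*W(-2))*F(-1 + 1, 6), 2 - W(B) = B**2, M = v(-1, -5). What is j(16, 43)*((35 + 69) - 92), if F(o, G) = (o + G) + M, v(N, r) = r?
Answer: -1032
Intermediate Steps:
M = -5
W(B) = 2 - B**2
F(o, G) = -5 + G + o (F(o, G) = (o + G) - 5 = (G + o) - 5 = -5 + G + o)
j(Z, c) = -2*c (j(Z, c) = (c*(2 - 1*(-2)**2))*(-5 + 6 + (-1 + 1)) = (c*(2 - 1*4))*(-5 + 6 + 0) = (c*(2 - 4))*1 = (c*(-2))*1 = -2*c*1 = -2*c)
j(16, 43)*((35 + 69) - 92) = (-2*43)*((35 + 69) - 92) = -86*(104 - 92) = -86*12 = -1032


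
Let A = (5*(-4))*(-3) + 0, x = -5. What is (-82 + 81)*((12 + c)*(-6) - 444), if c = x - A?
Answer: 126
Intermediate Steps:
A = 60 (A = -20*(-3) + 0 = 60 + 0 = 60)
c = -65 (c = -5 - 1*60 = -5 - 60 = -65)
(-82 + 81)*((12 + c)*(-6) - 444) = (-82 + 81)*((12 - 65)*(-6) - 444) = -(-53*(-6) - 444) = -(318 - 444) = -1*(-126) = 126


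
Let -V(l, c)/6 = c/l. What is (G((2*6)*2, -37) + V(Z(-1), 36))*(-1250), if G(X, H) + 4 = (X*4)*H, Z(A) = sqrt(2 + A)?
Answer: 4715000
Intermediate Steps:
V(l, c) = -6*c/l
G(X, H) = -4 + 4*H*X (G(X, H) = -4 + (X*4)*H = -4 + (4*X)*H = -4 + 4*H*X)
(G((2*6)*2, -37) + V(Z(-1), 36))*(-1250) = ((-4 + 4*(-37)*((2*6)*2)) - 6*36/sqrt(2 - 1))*(-1250) = ((-4 + 4*(-37)*(12*2)) - 6*36/sqrt(1))*(-1250) = ((-4 + 4*(-37)*24) - 6*36/1)*(-1250) = ((-4 - 3552) - 6*36*1)*(-1250) = (-3556 - 216)*(-1250) = -3772*(-1250) = 4715000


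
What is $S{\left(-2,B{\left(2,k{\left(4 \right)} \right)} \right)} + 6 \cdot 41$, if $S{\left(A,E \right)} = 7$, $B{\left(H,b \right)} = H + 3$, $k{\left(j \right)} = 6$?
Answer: $253$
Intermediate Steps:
$B{\left(H,b \right)} = 3 + H$
$S{\left(-2,B{\left(2,k{\left(4 \right)} \right)} \right)} + 6 \cdot 41 = 7 + 6 \cdot 41 = 7 + 246 = 253$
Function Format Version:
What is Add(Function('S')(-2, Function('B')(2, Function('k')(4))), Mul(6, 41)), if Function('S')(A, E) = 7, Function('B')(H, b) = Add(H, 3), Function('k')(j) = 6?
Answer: 253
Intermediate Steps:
Function('B')(H, b) = Add(3, H)
Add(Function('S')(-2, Function('B')(2, Function('k')(4))), Mul(6, 41)) = Add(7, Mul(6, 41)) = Add(7, 246) = 253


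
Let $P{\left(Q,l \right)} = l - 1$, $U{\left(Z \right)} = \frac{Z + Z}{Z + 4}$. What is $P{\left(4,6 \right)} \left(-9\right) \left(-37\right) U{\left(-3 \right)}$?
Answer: $-9990$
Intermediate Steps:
$U{\left(Z \right)} = \frac{2 Z}{4 + Z}$
$P{\left(Q,l \right)} = -1 + l$
$P{\left(4,6 \right)} \left(-9\right) \left(-37\right) U{\left(-3 \right)} = \left(-1 + 6\right) \left(-9\right) \left(-37\right) 2 \left(-3\right) \frac{1}{4 - 3} = 5 \left(-9\right) \left(-37\right) 2 \left(-3\right) 1^{-1} = \left(-45\right) \left(-37\right) 2 \left(-3\right) 1 = 1665 \left(-6\right) = -9990$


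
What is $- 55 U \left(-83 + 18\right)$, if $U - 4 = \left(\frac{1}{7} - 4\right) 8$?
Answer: $- \frac{672100}{7} \approx -96014.0$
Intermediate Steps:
$U = - \frac{188}{7}$ ($U = 4 + \left(\frac{1}{7} - 4\right) 8 = 4 - \frac{216}{7} = - \frac{188}{7} \approx -26.857$)
$- 55 U \left(-83 + 18\right) = \left(-55\right) \left(- \frac{188}{7}\right) \left(-83 + 18\right) = \frac{10340}{7} \left(-65\right) = - \frac{672100}{7}$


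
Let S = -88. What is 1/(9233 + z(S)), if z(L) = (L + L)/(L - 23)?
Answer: 111/1025039 ≈ 0.00010829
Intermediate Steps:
z(L) = 2*L/(-23 + L) (z(L) = (2*L)/(-23 + L) = 2*L/(-23 + L))
1/(9233 + z(S)) = 1/(9233 + 2*(-88)/(-23 - 88)) = 1/(9233 + 2*(-88)/(-111)) = 1/(9233 + 2*(-88)*(-1/111)) = 1/(9233 + 176/111) = 1/(1025039/111) = 111/1025039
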